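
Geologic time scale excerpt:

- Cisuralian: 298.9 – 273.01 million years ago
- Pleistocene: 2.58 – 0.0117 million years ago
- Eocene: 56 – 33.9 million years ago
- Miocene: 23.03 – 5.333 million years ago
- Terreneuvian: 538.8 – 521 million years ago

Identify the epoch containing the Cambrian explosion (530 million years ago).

Terreneuvian

530 Ma lies between 538.8 and 521 Ma, so it falls in the Terreneuvian.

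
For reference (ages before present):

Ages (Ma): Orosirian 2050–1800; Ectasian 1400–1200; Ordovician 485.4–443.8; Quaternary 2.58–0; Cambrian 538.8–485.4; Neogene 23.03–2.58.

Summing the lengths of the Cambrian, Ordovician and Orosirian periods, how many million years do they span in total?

Each duration: Cambrian = 53.4; Ordovician = 41.6; Orosirian = 250.
Sum: 53.4 + 41.6 + 250 = 345 Myr.

345 million years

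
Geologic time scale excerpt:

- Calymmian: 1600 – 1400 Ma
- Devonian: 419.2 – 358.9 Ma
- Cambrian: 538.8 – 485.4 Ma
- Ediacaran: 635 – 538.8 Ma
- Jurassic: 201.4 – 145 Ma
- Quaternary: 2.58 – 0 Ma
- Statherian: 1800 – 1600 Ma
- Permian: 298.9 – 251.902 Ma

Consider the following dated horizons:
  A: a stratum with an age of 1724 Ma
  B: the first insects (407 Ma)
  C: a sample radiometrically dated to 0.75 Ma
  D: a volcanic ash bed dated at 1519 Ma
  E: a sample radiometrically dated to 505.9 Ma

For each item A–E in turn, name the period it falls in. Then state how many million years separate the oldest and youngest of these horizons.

A — Statherian; B — Devonian; C — Quaternary; D — Calymmian; E — Cambrian; span 1723.25 million years

A: 1724 Ma lies in 1800–1600 Ma, so Statherian.
B: 407 Ma lies in 419.2–358.9 Ma, so Devonian.
C: 0.75 Ma lies in 2.58–0 Ma, so Quaternary.
D: 1519 Ma lies in 1600–1400 Ma, so Calymmian.
E: 505.9 Ma lies in 538.8–485.4 Ma, so Cambrian.
Oldest = 1724 Ma, youngest = 0.75 Ma → span 1723.25 Myr.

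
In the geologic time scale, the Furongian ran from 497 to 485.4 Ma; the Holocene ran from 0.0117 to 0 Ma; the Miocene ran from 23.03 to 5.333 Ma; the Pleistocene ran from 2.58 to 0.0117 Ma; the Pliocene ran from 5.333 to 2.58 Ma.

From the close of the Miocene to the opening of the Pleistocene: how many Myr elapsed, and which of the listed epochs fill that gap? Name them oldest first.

End of Miocene = 5.333 Ma; start of Pleistocene = 2.58 Ma.
Gap = 5.333 − 2.58 = 2.753 Myr.
Epochs wholly inside 5.333–2.58 Ma: Pliocene (5.333–2.58).

2.753 million years; Pliocene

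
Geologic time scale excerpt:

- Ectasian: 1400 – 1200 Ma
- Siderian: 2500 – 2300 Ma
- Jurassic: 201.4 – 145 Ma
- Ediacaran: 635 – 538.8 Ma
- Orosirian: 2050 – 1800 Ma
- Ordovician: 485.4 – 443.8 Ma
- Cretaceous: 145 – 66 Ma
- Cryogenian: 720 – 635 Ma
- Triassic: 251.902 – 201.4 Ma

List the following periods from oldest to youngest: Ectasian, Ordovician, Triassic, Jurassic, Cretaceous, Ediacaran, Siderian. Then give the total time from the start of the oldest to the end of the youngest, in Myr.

From the excerpt: Ectasian 1400–1200; Ordovician 485.4–443.8; Triassic 251.902–201.4; Jurassic 201.4–145; Cretaceous 145–66; Ediacaran 635–538.8; Siderian 2500–2300 (Ma).
Larger Ma is earlier, so the oldest is Siderian and the youngest is Cretaceous; oldest to youngest: Siderian, Ectasian, Ediacaran, Ordovician, Triassic, Jurassic, Cretaceous.
Oldest start 2500 minus youngest end 66 gives 2434 Myr overall.

Siderian → Ectasian → Ediacaran → Ordovician → Triassic → Jurassic → Cretaceous; total span 2434 Myr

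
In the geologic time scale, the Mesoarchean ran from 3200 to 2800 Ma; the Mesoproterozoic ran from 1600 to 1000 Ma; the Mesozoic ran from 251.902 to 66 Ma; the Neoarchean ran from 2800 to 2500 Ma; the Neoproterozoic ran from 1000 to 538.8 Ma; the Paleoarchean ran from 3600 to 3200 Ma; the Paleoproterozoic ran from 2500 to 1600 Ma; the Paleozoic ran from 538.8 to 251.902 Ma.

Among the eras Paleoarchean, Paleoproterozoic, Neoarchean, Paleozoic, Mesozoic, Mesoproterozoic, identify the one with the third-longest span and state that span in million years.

Durations: Paleoarchean 400; Paleoproterozoic 900; Neoarchean 300; Paleozoic 286.898; Mesozoic 185.902; Mesoproterozoic 600 Myr.
Sorted longest-first: Paleoproterozoic (900), Mesoproterozoic (600), Paleoarchean (400), Neoarchean (300), Paleozoic (286.898), Mesozoic (185.902).
The third longest is Paleoarchean at 400 Myr.

Paleoarchean, 400 million years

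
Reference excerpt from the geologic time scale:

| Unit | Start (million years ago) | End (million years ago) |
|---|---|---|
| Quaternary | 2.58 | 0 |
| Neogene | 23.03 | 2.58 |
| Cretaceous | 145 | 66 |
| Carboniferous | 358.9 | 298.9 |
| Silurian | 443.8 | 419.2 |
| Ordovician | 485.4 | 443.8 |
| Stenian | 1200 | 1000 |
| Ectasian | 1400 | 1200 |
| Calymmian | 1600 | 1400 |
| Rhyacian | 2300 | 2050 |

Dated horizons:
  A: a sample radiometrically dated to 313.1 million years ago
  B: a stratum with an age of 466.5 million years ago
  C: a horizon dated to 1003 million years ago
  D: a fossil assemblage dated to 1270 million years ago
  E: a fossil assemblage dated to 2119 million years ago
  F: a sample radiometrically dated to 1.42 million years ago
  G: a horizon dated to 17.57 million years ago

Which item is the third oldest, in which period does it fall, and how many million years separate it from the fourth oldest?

C, in the Stenian; 536.5 million years to B

Larger Ma means older, so oldest first: E 2119 > D 1270 > C 1003 > B 466.5 > A 313.1 > G 17.57 > F 1.42.
Counting 3 along gives C (1003 Ma); the excerpt puts that inside the Stenian, 1200–1000 Ma.
Next in line is B (466.5 Ma), and 1003 − 466.5 = 536.5 Myr.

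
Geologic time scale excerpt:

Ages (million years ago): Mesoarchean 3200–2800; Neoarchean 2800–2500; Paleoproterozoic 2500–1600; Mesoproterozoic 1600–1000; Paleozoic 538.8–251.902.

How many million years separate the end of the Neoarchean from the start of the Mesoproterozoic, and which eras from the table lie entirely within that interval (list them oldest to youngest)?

900 million years; Paleoproterozoic

The Neoarchean closes at 2500 Ma and the Mesoproterozoic opens at 1600 Ma, so the interval is 2500 − 1600 = 900 Myr.
An era fits inside if it starts at or after 2500 Ma and ends at or before 1600 Ma; oldest first that gives Paleoproterozoic.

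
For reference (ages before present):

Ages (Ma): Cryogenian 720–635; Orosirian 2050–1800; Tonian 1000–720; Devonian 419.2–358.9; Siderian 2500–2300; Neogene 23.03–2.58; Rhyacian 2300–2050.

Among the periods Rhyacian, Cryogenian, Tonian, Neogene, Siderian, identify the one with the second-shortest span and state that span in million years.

Start − end for each: Rhyacian 2300 − 2050 = 250; Cryogenian 720 − 635 = 85; Tonian 1000 − 720 = 280; Neogene 23.03 − 2.58 = 20.45; Siderian 2500 − 2300 = 200.
Ranking these from shortest: Neogene < Cryogenian < Siderian < Rhyacian < Tonian.
Position 2 in that ranking is Cryogenian, which lasted 85 Myr.

Cryogenian, 85 million years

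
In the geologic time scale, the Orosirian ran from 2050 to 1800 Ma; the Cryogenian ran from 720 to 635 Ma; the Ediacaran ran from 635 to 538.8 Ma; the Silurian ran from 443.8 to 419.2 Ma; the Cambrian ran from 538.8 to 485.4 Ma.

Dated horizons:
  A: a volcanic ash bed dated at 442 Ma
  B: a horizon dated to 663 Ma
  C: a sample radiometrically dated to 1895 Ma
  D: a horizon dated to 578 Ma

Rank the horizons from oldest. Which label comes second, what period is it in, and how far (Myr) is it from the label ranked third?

B, in the Cryogenian; 85 million years to D

Larger Ma means older, so oldest first: C 1895 > B 663 > D 578 > A 442.
Counting 2 along gives B (663 Ma); the excerpt puts that inside the Cryogenian, 720–635 Ma.
Next in line is D (578 Ma), and 663 − 578 = 85 Myr.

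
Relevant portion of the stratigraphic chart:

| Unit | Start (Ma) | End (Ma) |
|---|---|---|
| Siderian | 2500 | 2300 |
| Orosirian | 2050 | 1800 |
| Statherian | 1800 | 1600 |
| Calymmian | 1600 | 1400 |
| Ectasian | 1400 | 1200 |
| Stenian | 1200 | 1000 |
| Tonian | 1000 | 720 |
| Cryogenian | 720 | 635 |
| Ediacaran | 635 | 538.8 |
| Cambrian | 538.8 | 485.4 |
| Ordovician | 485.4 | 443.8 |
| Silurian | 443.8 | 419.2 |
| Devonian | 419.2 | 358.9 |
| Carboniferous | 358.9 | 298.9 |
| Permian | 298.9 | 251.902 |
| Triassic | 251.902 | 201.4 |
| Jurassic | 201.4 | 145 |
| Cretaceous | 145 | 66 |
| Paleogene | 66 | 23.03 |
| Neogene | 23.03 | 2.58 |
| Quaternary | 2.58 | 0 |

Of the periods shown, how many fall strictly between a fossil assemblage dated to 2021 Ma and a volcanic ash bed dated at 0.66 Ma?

18

2021 Ma sits inside the Orosirian (2050–1800) and 0.66 Ma inside the Quaternary (2.58–0); neither of those is wholly between the two dates.
The listed periods lying completely between them are Statherian, Calymmian, Ectasian, Stenian, Tonian, Cryogenian, Ediacaran, Cambrian, Ordovician, Silurian, Devonian, Carboniferous, Permian, Triassic, Jurassic, Cretaceous, Paleogene, Neogene — 18 in all.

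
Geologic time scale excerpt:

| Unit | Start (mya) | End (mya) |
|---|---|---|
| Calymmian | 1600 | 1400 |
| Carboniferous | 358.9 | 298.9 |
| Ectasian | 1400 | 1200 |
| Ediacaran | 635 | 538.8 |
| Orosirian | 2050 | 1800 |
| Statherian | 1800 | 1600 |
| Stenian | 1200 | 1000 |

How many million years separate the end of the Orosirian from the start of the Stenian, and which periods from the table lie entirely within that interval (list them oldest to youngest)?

600 million years; Statherian, Calymmian, Ectasian

End of Orosirian = 1800 Ma; start of Stenian = 1200 Ma.
Gap = 1800 − 1200 = 600 Myr.
Periods wholly inside 1800–1200 Ma: Statherian (1800–1600), Calymmian (1600–1400), Ectasian (1400–1200).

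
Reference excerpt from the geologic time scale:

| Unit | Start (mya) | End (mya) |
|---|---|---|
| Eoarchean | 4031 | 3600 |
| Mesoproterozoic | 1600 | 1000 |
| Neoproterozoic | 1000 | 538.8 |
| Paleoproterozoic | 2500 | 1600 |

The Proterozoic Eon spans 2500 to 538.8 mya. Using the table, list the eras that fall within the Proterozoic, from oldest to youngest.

Paleoproterozoic, Mesoproterozoic, Neoproterozoic

Eras with both bounds inside 2500–538.8 Ma: Paleoproterozoic (2500–1600), Mesoproterozoic (1600–1000), Neoproterozoic (1000–538.8).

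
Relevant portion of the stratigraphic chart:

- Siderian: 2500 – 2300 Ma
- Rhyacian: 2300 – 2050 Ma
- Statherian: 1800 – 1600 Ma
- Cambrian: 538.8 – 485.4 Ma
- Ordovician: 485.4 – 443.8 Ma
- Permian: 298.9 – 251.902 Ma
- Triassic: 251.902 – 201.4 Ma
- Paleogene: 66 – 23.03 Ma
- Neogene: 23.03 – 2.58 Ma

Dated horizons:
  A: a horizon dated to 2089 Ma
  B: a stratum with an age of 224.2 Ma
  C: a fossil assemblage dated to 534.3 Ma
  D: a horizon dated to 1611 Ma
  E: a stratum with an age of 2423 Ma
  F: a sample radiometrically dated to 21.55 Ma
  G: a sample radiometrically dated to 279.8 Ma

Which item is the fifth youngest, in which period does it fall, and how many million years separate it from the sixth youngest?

Smaller Ma means younger, so youngest first: F 21.55 < B 224.2 < G 279.8 < C 534.3 < D 1611 < A 2089 < E 2423.
Counting 5 along gives D (1611 Ma); the excerpt puts that inside the Statherian, 1800–1600 Ma.
Next in line is A (2089 Ma), and 2089 − 1611 = 478 Myr.

D, in the Statherian; 478 million years to A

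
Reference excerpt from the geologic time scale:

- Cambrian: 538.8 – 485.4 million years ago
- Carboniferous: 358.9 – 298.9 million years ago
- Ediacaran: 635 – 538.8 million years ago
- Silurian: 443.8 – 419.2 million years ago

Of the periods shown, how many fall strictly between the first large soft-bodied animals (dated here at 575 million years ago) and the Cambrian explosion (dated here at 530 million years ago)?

Checking each listed span, none has both start < 575 Ma and end > 530 Ma — every period straddles one of the two dates or lies outside them — so the count is 0.

0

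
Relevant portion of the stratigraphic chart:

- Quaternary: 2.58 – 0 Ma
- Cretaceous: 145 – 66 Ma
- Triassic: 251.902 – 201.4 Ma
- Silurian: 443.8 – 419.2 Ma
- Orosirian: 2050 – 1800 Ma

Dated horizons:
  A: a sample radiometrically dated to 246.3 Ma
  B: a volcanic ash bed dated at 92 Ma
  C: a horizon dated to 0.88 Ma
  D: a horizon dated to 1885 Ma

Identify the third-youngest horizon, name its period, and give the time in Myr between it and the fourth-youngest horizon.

A, in the Triassic; 1638.7 million years to D

Smaller Ma means younger, so youngest first: C 0.88 < B 92 < A 246.3 < D 1885.
Counting 3 along gives A (246.3 Ma); the excerpt puts that inside the Triassic, 251.902–201.4 Ma.
Next in line is D (1885 Ma), and 1885 − 246.3 = 1638.7 Myr.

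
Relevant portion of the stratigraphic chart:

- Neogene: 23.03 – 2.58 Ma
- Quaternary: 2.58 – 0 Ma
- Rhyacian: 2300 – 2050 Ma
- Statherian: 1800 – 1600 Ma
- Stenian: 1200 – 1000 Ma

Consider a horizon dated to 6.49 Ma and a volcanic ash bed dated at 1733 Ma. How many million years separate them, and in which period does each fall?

1726.51 million years apart; the first in the Neogene, the second in the Statherian

Elapsed time: 1733 − 6.49 = 1726.51 Myr.
6.49 Ma lies within 23.03–2.58 Ma: Neogene.
1733 Ma lies within 1800–1600 Ma: Statherian.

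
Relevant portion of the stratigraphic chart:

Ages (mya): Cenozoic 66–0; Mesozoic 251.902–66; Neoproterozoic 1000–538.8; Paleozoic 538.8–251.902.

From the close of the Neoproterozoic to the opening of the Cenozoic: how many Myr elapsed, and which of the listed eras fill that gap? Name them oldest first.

End of Neoproterozoic = 538.8 Ma; start of Cenozoic = 66 Ma.
Gap = 538.8 − 66 = 472.8 Myr.
Eras wholly inside 538.8–66 Ma: Paleozoic (538.8–251.902), Mesozoic (251.902–66).

472.8 million years; Paleozoic, Mesozoic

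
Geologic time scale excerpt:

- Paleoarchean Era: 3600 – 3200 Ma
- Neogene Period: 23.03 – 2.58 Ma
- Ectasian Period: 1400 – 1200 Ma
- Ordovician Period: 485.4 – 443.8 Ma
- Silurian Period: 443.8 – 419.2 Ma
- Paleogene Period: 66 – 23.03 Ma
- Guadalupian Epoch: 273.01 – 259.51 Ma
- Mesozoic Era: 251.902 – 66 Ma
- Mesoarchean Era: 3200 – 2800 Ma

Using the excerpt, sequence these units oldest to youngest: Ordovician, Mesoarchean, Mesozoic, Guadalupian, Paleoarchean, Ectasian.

Paleoarchean, Mesoarchean, Ectasian, Ordovician, Guadalupian, Mesozoic

Read off each span (Ma): Ordovician 485.4–443.8; Mesoarchean 3200–2800; Mesozoic 251.902–66; Guadalupian 273.01–259.51; Paleoarchean 3600–3200; Ectasian 1400–1200.
Larger Ma is older, so oldest→youngest is Paleoarchean, Mesoarchean, Ectasian, Ordovician, Guadalupian, Mesozoic.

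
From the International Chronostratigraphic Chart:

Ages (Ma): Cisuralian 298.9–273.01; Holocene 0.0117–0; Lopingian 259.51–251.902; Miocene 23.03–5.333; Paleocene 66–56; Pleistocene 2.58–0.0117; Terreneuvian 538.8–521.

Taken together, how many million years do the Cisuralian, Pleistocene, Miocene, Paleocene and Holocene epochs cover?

Duration is start − end for each: (298.9 − 273.01) + (2.58 − 0.0117) + (23.03 − 5.333) + (66 − 56) + (0.0117 − 0).
That is 25.89 + 2.5683 + 17.697 + 10 + 0.0117, which totals 56.167 million years.

56.167 million years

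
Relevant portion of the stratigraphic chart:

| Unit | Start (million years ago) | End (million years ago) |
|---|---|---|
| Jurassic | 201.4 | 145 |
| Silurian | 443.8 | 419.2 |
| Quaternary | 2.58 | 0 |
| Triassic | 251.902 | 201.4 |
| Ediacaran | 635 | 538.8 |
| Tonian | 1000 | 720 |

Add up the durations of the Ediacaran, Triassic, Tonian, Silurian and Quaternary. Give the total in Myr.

Duration is start − end for each: (635 − 538.8) + (251.902 − 201.4) + (1000 − 720) + (443.8 − 419.2) + (2.58 − 0).
That is 96.2 + 50.502 + 280 + 24.6 + 2.58, which totals 453.882 million years.

453.882 million years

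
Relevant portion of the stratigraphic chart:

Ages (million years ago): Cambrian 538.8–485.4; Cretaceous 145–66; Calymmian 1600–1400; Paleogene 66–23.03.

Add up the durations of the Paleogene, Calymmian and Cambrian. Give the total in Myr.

296.37 million years

Duration is start − end for each: (66 − 23.03) + (1600 − 1400) + (538.8 − 485.4).
That is 42.97 + 200 + 53.4, which totals 296.37 million years.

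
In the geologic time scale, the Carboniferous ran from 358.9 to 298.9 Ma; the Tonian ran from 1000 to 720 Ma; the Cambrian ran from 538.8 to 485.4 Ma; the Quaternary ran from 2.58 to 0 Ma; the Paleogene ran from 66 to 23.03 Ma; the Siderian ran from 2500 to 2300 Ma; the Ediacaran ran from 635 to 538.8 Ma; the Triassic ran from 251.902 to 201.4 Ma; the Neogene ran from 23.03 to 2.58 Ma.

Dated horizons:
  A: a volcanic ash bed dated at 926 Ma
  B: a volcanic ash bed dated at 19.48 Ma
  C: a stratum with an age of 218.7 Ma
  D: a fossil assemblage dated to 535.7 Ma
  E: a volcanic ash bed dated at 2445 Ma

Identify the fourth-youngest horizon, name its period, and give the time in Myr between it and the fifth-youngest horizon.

A, in the Tonian; 1519 million years to E

Smaller Ma means younger, so youngest first: B 19.48 < C 218.7 < D 535.7 < A 926 < E 2445.
Counting 4 along gives A (926 Ma); the excerpt puts that inside the Tonian, 1000–720 Ma.
Next in line is E (2445 Ma), and 2445 − 926 = 1519 Myr.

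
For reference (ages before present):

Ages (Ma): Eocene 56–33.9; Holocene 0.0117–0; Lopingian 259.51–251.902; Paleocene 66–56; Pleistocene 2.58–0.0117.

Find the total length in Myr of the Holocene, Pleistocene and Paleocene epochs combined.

Each duration: Holocene = 0.0117; Pleistocene = 2.5683; Paleocene = 10.
Sum: 0.0117 + 2.5683 + 10 = 12.58 Myr.

12.58 million years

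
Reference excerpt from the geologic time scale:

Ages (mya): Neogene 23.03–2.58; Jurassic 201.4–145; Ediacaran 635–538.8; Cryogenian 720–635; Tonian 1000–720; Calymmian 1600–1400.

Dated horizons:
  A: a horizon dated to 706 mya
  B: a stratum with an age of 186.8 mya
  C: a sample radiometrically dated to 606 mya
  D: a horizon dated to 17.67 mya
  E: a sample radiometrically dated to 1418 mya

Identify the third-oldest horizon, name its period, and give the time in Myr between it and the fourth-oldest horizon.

Larger Ma means older, so oldest first: E 1418 > A 706 > C 606 > B 186.8 > D 17.67.
Counting 3 along gives C (606 Ma); the excerpt puts that inside the Ediacaran, 635–538.8 Ma.
Next in line is B (186.8 Ma), and 606 − 186.8 = 419.2 Myr.

C, in the Ediacaran; 419.2 million years to B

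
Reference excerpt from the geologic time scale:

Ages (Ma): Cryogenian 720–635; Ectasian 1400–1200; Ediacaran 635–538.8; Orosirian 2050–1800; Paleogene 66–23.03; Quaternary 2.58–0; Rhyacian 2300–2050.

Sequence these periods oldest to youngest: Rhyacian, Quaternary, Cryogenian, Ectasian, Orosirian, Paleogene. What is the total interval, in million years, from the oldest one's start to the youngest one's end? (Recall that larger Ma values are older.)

Rhyacian, Orosirian, Ectasian, Cryogenian, Paleogene, Quaternary; total span 2300 Myr

Start ages (Ma): Rhyacian 2300, Orosirian 2050, Ectasian 1400, Cryogenian 720, Paleogene 66, Quaternary 2.58.
Ordered oldest to youngest: Rhyacian, Orosirian, Ectasian, Cryogenian, Paleogene, Quaternary.
Span = 2300 − 0 = 2300 Myr.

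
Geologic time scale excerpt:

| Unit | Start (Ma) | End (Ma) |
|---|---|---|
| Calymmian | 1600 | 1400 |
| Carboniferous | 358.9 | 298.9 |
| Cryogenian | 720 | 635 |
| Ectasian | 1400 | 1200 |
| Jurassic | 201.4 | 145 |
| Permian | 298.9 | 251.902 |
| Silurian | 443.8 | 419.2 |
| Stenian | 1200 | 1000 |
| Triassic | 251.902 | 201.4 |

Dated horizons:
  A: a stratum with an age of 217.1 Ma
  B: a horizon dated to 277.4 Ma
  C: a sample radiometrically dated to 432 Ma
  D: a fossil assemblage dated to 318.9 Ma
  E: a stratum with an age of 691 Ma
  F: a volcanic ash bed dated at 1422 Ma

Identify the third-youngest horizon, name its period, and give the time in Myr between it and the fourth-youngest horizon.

D, in the Carboniferous; 113.1 million years to C

Sorted youngest-first by Ma: A (217.1), B (277.4), D (318.9), C (432), E (691), F (1422).
The third youngest is D at 318.9 Ma, which lies in 358.9–298.9 Ma: the Carboniferous.
The fourth youngest is C at 432 Ma; separation = |318.9 − 432| = 113.1 Myr.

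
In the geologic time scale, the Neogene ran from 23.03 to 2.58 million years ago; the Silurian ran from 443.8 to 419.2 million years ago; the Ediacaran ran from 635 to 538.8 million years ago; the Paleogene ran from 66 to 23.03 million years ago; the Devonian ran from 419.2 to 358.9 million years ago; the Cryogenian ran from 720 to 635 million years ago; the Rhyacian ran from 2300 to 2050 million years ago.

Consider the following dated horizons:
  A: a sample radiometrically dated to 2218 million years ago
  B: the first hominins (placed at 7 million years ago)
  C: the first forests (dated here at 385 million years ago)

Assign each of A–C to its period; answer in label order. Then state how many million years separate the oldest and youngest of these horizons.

Match each age against the start–end ranges in the excerpt: A = 2218 Ma → Rhyacian (2300–2050); B = 7 Ma → Neogene (23.03–2.58); C = 385 Ma → Devonian (419.2–358.9).
The largest age is 2218 Ma and the smallest is 7 Ma; their difference is 2211 Myr.

A — Rhyacian; B — Neogene; C — Devonian; span 2211 million years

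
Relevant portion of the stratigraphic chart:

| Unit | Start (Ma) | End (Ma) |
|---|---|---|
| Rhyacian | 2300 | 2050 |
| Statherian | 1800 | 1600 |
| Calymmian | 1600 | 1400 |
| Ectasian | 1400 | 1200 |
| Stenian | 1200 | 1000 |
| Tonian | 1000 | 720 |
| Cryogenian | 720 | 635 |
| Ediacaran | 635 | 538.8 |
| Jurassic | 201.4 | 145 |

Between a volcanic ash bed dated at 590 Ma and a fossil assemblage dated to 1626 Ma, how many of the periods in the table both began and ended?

5

1626 Ma sits inside the Statherian (1800–1600) and 590 Ma inside the Ediacaran (635–538.8); neither of those is wholly between the two dates.
The listed periods lying completely between them are Calymmian, Ectasian, Stenian, Tonian, Cryogenian — 5 in all.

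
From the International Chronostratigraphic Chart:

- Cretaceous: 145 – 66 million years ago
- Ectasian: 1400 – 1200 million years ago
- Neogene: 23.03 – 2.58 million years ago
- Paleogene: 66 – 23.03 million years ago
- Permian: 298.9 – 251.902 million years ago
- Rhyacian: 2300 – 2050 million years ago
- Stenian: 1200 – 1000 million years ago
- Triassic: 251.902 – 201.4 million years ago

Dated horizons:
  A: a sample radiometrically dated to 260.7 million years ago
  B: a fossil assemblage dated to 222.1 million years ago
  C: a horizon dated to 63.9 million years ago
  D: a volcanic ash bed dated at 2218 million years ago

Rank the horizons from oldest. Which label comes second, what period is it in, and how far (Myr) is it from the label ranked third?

Sorted oldest-first by Ma: D (2218), A (260.7), B (222.1), C (63.9).
The second oldest is A at 260.7 Ma, which lies in 298.9–251.902 Ma: the Permian.
The third oldest is B at 222.1 Ma; separation = |260.7 − 222.1| = 38.6 Myr.

A, in the Permian; 38.6 million years to B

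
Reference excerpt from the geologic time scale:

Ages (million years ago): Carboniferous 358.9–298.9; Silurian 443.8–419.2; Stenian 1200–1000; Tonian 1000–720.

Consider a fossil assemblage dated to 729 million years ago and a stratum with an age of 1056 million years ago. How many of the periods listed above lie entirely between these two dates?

0

The older date is 1056 Ma and the younger is 729 Ma.
No period both begins after 1056 Ma and ends before 729 Ma, so the count is 0.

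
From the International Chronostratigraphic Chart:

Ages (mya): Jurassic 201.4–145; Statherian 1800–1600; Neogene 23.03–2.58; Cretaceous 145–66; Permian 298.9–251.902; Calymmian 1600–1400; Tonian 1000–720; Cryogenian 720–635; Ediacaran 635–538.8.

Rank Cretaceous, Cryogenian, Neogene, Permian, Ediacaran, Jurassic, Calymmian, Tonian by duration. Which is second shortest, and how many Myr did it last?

Permian, 46.998 million years

Durations: Cretaceous 79; Cryogenian 85; Neogene 20.45; Permian 46.998; Ediacaran 96.2; Jurassic 56.4; Calymmian 200; Tonian 280 Myr.
Sorted shortest-first: Neogene (20.45), Permian (46.998), Jurassic (56.4), Cretaceous (79), Cryogenian (85), Ediacaran (96.2), Calymmian (200), Tonian (280).
The second shortest is Permian at 46.998 Myr.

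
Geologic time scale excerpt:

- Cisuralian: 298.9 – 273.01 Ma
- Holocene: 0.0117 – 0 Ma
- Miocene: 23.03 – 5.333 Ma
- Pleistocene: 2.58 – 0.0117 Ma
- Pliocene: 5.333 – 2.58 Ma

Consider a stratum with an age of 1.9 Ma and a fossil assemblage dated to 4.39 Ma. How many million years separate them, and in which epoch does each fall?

2.49 million years apart; the first in the Pleistocene, the second in the Pliocene

Elapsed time: 4.39 − 1.9 = 2.49 Myr.
1.9 Ma lies within 2.58–0.0117 Ma: Pleistocene.
4.39 Ma lies within 5.333–2.58 Ma: Pliocene.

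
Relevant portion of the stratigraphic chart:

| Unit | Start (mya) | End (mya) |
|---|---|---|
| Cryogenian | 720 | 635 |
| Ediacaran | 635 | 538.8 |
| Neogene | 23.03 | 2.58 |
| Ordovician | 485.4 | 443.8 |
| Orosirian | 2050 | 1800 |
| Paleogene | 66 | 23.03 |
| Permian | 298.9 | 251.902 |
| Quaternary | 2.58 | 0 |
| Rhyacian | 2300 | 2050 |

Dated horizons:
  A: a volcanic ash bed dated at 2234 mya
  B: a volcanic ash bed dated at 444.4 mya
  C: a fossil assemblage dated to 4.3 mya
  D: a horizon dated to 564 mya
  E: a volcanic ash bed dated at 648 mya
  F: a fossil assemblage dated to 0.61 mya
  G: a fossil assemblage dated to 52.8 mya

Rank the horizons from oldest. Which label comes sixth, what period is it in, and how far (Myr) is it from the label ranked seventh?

Larger Ma means older, so oldest first: A 2234 > E 648 > D 564 > B 444.4 > G 52.8 > C 4.3 > F 0.61.
Counting 6 along gives C (4.3 Ma); the excerpt puts that inside the Neogene, 23.03–2.58 Ma.
Next in line is F (0.61 Ma), and 4.3 − 0.61 = 3.69 Myr.

C, in the Neogene; 3.69 million years to F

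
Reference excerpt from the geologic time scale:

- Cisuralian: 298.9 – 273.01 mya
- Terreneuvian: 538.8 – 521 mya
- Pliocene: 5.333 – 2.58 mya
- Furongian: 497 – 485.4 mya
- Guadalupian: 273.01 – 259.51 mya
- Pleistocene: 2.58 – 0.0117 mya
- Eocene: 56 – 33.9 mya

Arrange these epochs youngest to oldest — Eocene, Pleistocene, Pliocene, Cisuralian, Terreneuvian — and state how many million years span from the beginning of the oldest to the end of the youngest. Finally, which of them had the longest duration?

Start ages (Ma): Terreneuvian 538.8, Cisuralian 298.9, Eocene 56, Pliocene 5.333, Pleistocene 2.58.
Ordered youngest to oldest: Pleistocene, Pliocene, Eocene, Cisuralian, Terreneuvian.
Span = 538.8 − 0.0117 = 538.7883 Myr.
Durations: Cisuralian 25.89, Terreneuvian 17.8, Pliocene 2.753, Eocene 22.1, Pleistocene 2.5683 → longest is Cisuralian (25.89 Myr).

Pleistocene, Pliocene, Eocene, Cisuralian, Terreneuvian; total span 538.7883 Myr; longest is Cisuralian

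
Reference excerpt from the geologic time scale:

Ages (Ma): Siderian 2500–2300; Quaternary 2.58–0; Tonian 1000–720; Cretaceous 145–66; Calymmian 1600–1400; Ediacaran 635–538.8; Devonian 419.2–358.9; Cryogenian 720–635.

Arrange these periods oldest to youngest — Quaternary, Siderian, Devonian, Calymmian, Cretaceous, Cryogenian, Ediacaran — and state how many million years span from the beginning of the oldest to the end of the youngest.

Start ages (Ma): Siderian 2500, Calymmian 1600, Cryogenian 720, Ediacaran 635, Devonian 419.2, Cretaceous 145, Quaternary 2.58.
Ordered oldest to youngest: Siderian, Calymmian, Cryogenian, Ediacaran, Devonian, Cretaceous, Quaternary.
Span = 2500 − 0 = 2500 Myr.

Siderian, Calymmian, Cryogenian, Ediacaran, Devonian, Cretaceous, Quaternary; total span 2500 Myr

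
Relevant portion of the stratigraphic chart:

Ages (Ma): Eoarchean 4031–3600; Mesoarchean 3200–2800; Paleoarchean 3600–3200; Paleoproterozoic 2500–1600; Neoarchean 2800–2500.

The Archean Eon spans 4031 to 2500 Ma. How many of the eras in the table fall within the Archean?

Eras inside 4031–2500 Ma: Eoarchean, Paleoarchean, Mesoarchean, Neoarchean — 4 in total.

4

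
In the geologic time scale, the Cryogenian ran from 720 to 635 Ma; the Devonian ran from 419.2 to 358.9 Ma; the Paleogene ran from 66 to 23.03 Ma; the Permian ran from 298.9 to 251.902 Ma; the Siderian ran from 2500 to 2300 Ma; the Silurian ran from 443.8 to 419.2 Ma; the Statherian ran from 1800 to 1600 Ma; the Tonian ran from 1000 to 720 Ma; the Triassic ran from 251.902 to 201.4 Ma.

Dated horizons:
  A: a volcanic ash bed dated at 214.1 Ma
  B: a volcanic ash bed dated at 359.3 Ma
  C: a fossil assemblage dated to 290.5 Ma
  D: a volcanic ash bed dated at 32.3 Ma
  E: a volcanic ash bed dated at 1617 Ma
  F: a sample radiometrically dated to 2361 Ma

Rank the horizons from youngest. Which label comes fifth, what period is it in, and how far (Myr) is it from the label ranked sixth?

Smaller Ma means younger, so youngest first: D 32.3 < A 214.1 < C 290.5 < B 359.3 < E 1617 < F 2361.
Counting 5 along gives E (1617 Ma); the excerpt puts that inside the Statherian, 1800–1600 Ma.
Next in line is F (2361 Ma), and 2361 − 1617 = 744 Myr.

E, in the Statherian; 744 million years to F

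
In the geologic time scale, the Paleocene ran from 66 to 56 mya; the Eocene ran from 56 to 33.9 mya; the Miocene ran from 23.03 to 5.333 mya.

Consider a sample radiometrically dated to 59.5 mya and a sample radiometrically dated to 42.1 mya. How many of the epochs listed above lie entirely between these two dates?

The older date is 59.5 Ma and the younger is 42.1 Ma.
No epoch both begins after 59.5 Ma and ends before 42.1 Ma, so the count is 0.

0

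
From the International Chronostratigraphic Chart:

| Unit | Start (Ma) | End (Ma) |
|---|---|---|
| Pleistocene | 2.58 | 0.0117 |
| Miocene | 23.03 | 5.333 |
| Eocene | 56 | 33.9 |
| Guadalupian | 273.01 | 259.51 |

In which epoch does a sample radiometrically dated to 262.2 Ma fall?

262.2 Ma lies between 273.01 and 259.51 Ma, so it falls in the Guadalupian.

Guadalupian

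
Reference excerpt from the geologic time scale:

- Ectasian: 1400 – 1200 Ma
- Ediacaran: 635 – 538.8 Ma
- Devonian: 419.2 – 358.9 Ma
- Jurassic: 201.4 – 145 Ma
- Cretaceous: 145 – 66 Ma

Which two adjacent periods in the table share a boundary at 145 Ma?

Jurassic and Cretaceous

The Jurassic ends at 145 Ma and the Cretaceous begins at 145 Ma, so they share that boundary.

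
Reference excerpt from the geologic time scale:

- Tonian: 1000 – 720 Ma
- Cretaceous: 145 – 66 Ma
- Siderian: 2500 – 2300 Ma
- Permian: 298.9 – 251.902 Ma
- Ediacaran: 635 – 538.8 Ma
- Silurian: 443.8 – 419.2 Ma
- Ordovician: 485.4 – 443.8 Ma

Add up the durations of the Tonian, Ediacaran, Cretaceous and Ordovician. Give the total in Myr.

Each duration: Tonian = 280; Ediacaran = 96.2; Cretaceous = 79; Ordovician = 41.6.
Sum: 280 + 96.2 + 79 + 41.6 = 496.8 Myr.

496.8 million years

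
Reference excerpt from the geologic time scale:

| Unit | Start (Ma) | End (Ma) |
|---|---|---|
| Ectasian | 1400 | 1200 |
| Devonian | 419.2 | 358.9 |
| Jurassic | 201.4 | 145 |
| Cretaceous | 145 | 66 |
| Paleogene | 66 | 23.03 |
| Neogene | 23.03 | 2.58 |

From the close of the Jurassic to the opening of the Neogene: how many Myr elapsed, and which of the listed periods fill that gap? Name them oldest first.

End of Jurassic = 145 Ma; start of Neogene = 23.03 Ma.
Gap = 145 − 23.03 = 121.97 Myr.
Periods wholly inside 145–23.03 Ma: Cretaceous (145–66), Paleogene (66–23.03).

121.97 million years; Cretaceous, Paleogene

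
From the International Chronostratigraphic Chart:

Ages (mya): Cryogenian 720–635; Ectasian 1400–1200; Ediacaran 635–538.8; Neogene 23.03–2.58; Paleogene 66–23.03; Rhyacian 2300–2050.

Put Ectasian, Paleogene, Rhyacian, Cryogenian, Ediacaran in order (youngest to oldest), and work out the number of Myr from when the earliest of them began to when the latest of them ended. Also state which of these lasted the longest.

Start ages (Ma): Rhyacian 2300, Ectasian 1400, Cryogenian 720, Ediacaran 635, Paleogene 66.
Ordered youngest to oldest: Paleogene, Ediacaran, Cryogenian, Ectasian, Rhyacian.
Span = 2300 − 23.03 = 2276.97 Myr.
Durations: Cryogenian 85, Ediacaran 96.2, Paleogene 42.97, Rhyacian 250, Ectasian 200 → longest is Rhyacian (250 Myr).

Paleogene → Ediacaran → Cryogenian → Ectasian → Rhyacian; total span 2276.97 Myr; longest is Rhyacian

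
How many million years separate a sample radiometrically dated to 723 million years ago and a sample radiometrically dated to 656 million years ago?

67 million years

723 − 656 = 67 million years.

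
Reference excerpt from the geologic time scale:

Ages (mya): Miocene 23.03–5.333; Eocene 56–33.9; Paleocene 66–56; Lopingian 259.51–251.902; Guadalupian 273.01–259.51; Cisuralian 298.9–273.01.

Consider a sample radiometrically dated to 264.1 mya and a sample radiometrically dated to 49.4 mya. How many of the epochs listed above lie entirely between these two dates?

2

264.1 Ma sits inside the Guadalupian (273.01–259.51) and 49.4 Ma inside the Eocene (56–33.9); neither of those is wholly between the two dates.
The listed epochs lying completely between them are Lopingian, Paleocene — 2 in all.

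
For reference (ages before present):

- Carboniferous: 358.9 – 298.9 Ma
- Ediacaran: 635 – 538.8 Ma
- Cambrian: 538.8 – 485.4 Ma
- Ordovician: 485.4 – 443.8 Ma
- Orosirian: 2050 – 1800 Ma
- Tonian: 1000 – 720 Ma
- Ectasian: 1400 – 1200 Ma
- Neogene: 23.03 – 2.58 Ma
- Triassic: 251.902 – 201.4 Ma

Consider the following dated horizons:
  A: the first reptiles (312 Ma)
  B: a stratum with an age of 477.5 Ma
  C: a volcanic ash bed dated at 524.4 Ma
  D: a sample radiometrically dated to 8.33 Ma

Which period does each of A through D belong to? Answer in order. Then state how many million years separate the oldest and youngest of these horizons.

A — Carboniferous; B — Ordovician; C — Cambrian; D — Neogene; span 516.07 million years

Match each age against the start–end ranges in the excerpt: A = 312 Ma → Carboniferous (358.9–298.9); B = 477.5 Ma → Ordovician (485.4–443.8); C = 524.4 Ma → Cambrian (538.8–485.4); D = 8.33 Ma → Neogene (23.03–2.58).
The largest age is 524.4 Ma and the smallest is 8.33 Ma; their difference is 516.07 Myr.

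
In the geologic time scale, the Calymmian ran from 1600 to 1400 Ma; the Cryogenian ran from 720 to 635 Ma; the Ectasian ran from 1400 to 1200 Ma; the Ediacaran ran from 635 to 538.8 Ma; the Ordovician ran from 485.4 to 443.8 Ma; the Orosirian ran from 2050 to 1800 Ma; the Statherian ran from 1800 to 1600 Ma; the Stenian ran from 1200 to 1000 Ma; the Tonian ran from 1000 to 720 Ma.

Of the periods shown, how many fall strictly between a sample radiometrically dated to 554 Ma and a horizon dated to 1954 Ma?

6

The older date is 1954 Ma and the younger is 554 Ma.
Periods with start < 1954 and end > 554 Ma: Statherian (1800–1600), Calymmian (1600–1400), Ectasian (1400–1200), Stenian (1200–1000), Tonian (1000–720), Cryogenian (720–635).
That is 6 complete periods.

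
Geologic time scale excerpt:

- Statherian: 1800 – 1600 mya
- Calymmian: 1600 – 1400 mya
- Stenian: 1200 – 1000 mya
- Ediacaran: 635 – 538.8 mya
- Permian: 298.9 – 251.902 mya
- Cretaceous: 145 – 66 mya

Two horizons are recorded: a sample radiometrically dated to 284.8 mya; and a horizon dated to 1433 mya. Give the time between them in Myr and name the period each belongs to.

Elapsed time: 1433 − 284.8 = 1148.2 Myr.
284.8 Ma lies within 298.9–251.902 Ma: Permian.
1433 Ma lies within 1600–1400 Ma: Calymmian.

1148.2 million years apart; the first in the Permian, the second in the Calymmian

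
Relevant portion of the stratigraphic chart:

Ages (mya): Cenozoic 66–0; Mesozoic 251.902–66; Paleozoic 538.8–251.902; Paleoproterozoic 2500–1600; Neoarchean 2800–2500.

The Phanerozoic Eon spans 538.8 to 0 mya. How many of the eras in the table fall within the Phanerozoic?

Eras inside 538.8–0 Ma: Paleozoic, Mesozoic, Cenozoic — 3 in total.

3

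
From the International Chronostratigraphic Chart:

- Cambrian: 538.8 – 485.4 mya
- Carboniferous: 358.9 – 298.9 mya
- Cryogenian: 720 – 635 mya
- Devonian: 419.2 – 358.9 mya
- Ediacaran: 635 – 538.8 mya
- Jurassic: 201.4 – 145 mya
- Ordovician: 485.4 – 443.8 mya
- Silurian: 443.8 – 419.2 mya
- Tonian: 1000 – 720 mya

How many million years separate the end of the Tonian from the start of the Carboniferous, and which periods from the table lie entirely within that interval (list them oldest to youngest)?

End of Tonian = 720 Ma; start of Carboniferous = 358.9 Ma.
Gap = 720 − 358.9 = 361.1 Myr.
Periods wholly inside 720–358.9 Ma: Cryogenian (720–635), Ediacaran (635–538.8), Cambrian (538.8–485.4), Ordovician (485.4–443.8), Silurian (443.8–419.2), Devonian (419.2–358.9).

361.1 million years; Cryogenian, Ediacaran, Cambrian, Ordovician, Silurian, Devonian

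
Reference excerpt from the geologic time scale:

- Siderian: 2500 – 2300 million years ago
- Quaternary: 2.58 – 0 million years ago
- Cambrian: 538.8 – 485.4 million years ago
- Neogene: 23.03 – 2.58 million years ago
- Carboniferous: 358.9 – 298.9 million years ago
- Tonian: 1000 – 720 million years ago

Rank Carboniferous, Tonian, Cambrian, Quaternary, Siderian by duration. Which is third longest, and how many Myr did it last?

Carboniferous, 60 million years

Durations: Carboniferous 60; Tonian 280; Cambrian 53.4; Quaternary 2.58; Siderian 200 Myr.
Sorted longest-first: Tonian (280), Siderian (200), Carboniferous (60), Cambrian (53.4), Quaternary (2.58).
The third longest is Carboniferous at 60 Myr.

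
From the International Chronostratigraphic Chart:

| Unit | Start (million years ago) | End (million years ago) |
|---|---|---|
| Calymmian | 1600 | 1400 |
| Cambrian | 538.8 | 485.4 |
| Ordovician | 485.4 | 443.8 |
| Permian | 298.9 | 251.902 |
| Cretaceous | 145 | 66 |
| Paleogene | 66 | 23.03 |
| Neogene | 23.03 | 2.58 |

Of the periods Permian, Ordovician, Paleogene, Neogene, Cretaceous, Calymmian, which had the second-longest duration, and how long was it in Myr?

Durations: Permian 46.998; Ordovician 41.6; Paleogene 42.97; Neogene 20.45; Cretaceous 79; Calymmian 200 Myr.
Sorted longest-first: Calymmian (200), Cretaceous (79), Permian (46.998), Paleogene (42.97), Ordovician (41.6), Neogene (20.45).
The second longest is Cretaceous at 79 Myr.

Cretaceous, 79 million years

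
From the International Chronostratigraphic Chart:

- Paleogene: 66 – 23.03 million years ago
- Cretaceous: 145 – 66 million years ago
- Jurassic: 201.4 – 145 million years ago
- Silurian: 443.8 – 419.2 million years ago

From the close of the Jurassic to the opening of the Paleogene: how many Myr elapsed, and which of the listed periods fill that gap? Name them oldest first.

79 million years; Cretaceous

The Jurassic closes at 145 Ma and the Paleogene opens at 66 Ma, so the interval is 145 − 66 = 79 Myr.
A period fits inside if it starts at or after 145 Ma and ends at or before 66 Ma; oldest first that gives Cretaceous.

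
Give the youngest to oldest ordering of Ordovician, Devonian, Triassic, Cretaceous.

Cretaceous → Triassic → Devonian → Ordovician

Group by era (each group listed oldest first) — Paleozoic: Ordovician, Devonian; Mesozoic: Triassic, Cretaceous. The eras run Paleozoic → Mesozoic → Cenozoic. Concatenating the groups in that era order and then reversing gives youngest to oldest.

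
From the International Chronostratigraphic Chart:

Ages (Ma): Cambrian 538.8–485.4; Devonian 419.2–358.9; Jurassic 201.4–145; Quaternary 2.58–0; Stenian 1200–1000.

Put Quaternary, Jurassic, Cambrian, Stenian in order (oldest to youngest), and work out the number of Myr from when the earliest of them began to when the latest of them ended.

From the excerpt: Quaternary 2.58–0; Jurassic 201.4–145; Cambrian 538.8–485.4; Stenian 1200–1000 (Ma).
Larger Ma is earlier, so the oldest is Stenian and the youngest is Quaternary; oldest to youngest: Stenian, Cambrian, Jurassic, Quaternary.
Oldest start 1200 minus youngest end 0 gives 1200 Myr overall.

Stenian → Cambrian → Jurassic → Quaternary; total span 1200 Myr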